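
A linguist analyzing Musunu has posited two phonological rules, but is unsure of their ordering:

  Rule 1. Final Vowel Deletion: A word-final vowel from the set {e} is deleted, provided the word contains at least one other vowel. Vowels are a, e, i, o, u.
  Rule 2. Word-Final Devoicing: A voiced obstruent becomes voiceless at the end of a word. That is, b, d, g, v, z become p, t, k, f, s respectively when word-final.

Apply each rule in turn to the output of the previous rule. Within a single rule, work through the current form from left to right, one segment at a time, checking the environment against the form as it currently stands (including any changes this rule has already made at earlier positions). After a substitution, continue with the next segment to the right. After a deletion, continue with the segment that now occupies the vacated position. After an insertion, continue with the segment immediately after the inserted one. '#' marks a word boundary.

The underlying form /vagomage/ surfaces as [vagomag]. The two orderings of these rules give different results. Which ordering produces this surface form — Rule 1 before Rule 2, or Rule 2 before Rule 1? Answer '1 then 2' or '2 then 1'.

2 then 1

Order 1 then 2:
  1 Final Vowel Deletion: [vagomage] → [vagomag]
  2 Word-Final Devoicing: [vagomag] → [vagomak]
  result: [vagomak]
Order 2 then 1:
  2 Word-Final Devoicing: no change — [vagomage]
  1 Final Vowel Deletion: [vagomage] → [vagomag]
  result: [vagomag]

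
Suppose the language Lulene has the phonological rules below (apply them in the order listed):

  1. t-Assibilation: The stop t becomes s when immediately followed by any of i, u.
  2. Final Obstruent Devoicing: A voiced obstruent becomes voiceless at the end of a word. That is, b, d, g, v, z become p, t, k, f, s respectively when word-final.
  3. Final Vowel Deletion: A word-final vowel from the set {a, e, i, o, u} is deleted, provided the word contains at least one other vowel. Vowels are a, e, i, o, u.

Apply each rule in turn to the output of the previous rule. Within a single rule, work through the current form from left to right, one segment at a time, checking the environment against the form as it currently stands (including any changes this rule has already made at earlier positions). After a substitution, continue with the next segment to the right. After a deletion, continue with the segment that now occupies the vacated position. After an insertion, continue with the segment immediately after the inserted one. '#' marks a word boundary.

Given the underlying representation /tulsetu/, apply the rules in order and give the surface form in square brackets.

[sulses]

1 t-Assibilation: [tulsetu] → [sulsesu]
2 Final Obstruent Devoicing: no change — [sulsesu]
3 Final Vowel Deletion: [sulsesu] → [sulses]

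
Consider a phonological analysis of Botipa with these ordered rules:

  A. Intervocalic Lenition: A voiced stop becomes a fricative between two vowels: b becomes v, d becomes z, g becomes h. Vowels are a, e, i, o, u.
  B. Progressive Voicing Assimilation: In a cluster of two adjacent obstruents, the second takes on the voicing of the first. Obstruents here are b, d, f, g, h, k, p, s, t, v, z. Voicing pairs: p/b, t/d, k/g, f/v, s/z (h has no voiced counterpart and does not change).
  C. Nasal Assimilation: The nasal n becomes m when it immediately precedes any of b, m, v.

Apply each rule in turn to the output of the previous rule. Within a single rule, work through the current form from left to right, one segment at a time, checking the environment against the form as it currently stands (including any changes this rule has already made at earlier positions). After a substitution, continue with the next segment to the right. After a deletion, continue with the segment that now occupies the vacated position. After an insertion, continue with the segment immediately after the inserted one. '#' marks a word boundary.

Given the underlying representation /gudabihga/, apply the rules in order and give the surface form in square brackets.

[guzavihka]

A Intervocalic Lenition: [gudabihga] → [guzavihga]
B Progressive Voicing Assimilation: [guzavihga] → [guzavihka]
C Nasal Assimilation: no change — [guzavihka]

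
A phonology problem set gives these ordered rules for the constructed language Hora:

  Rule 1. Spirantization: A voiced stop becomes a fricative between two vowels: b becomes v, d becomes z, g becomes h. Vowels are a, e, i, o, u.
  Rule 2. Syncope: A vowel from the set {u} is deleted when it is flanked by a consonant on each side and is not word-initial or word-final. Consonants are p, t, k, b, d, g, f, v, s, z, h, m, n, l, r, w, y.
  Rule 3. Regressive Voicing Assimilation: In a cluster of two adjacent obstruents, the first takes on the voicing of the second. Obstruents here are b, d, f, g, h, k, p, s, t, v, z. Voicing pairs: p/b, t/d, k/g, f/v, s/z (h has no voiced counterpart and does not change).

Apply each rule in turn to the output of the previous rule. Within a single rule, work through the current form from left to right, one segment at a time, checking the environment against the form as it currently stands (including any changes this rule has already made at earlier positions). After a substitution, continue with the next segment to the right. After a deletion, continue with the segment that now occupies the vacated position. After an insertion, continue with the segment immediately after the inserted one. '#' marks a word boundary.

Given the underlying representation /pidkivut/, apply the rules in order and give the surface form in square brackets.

Rule 1 Spirantization: no change — [pidkivut]
Rule 2 Syncope: [pidkivut] → [pidkivt]
Rule 3 Regressive Voicing Assimilation: [pidkivt] → [pitkift]

[pitkift]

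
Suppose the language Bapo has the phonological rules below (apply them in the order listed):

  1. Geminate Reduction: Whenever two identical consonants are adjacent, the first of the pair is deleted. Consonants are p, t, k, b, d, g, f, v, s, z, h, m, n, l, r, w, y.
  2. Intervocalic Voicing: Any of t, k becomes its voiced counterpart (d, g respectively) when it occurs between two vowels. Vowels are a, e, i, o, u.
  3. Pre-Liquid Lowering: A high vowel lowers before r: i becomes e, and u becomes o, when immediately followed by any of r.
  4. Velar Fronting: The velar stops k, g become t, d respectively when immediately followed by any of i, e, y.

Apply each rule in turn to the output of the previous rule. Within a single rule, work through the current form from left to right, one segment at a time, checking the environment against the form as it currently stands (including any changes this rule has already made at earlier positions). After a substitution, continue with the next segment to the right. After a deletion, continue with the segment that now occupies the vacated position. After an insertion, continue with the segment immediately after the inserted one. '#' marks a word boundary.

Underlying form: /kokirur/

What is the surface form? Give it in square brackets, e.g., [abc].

[koderor]

1 Geminate Reduction: no change — [kokirur]
2 Intervocalic Voicing: [kokirur] → [kogirur]
3 Pre-Liquid Lowering: [kogirur] → [kogeror]
4 Velar Fronting: [kogeror] → [koderor]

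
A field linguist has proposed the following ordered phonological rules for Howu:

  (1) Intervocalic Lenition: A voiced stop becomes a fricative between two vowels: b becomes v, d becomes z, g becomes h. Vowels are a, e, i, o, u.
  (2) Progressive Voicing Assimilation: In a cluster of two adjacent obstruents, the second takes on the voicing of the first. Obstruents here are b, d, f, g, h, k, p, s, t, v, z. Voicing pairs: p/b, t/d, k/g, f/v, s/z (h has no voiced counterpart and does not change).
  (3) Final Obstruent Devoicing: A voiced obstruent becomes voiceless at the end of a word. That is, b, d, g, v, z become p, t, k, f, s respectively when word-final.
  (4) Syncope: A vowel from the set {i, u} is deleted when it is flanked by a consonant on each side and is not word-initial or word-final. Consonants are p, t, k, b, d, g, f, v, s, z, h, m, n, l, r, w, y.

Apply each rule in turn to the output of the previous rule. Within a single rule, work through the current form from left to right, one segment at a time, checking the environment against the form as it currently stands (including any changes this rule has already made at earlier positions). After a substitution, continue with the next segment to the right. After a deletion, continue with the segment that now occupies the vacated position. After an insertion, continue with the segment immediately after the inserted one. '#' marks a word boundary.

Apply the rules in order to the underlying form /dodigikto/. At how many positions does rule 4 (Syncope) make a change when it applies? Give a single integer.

(1) Intervocalic Lenition: [dodigikto] → [dozihikto]
(2) Progressive Voicing Assimilation: no change — [dozihikto]
(3) Final Obstruent Devoicing: no change — [dozihikto]
(4) Syncope: [dozihikto] → [dozhkto]
Rule 4 changed 2 position(s).

2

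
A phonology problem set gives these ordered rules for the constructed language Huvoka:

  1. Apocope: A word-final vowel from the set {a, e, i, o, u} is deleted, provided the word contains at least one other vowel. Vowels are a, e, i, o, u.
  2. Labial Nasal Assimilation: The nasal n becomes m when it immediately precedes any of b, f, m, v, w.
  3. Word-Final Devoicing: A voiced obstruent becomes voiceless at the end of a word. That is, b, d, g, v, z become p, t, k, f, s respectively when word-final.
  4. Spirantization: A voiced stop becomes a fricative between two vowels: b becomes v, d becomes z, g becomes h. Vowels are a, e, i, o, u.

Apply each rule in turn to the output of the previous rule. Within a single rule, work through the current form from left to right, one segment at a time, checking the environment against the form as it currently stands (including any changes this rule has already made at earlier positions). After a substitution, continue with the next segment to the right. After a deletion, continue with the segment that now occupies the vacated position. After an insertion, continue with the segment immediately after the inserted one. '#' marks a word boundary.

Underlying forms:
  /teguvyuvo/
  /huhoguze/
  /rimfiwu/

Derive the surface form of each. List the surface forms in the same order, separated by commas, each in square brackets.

[tehuvyuf], [huhohus], [rimfiw]

/teguvyuvo/:
  1 Apocope: [teguvyuvo] → [teguvyuv]
  2 Labial Nasal Assimilation: no change — [teguvyuv]
  3 Word-Final Devoicing: [teguvyuv] → [teguvyuf]
  4 Spirantization: [teguvyuf] → [tehuvyuf]
/huhoguze/:
  1 Apocope: [huhoguze] → [huhoguz]
  2 Labial Nasal Assimilation: no change — [huhoguz]
  3 Word-Final Devoicing: [huhoguz] → [huhogus]
  4 Spirantization: [huhogus] → [huhohus]
/rimfiwu/:
  1 Apocope: [rimfiwu] → [rimfiw]
  2 Labial Nasal Assimilation: no change — [rimfiw]
  3 Word-Final Devoicing: no change — [rimfiw]
  4 Spirantization: no change — [rimfiw]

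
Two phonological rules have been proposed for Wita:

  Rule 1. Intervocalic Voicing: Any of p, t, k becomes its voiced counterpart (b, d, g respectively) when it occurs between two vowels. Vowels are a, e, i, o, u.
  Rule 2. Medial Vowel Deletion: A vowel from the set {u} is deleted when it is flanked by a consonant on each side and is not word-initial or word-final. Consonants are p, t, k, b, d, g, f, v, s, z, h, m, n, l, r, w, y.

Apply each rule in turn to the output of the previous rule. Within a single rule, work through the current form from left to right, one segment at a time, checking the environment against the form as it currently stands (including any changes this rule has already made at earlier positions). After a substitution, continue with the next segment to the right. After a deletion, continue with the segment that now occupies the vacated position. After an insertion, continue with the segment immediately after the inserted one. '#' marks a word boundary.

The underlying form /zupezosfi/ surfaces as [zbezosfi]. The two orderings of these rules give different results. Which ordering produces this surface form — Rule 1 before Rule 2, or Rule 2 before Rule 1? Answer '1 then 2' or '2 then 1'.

1 then 2

Order 1 then 2:
  1 Intervocalic Voicing: [zupezosfi] → [zubezosfi]
  2 Medial Vowel Deletion: [zubezosfi] → [zbezosfi]
  result: [zbezosfi]
Order 2 then 1:
  2 Medial Vowel Deletion: [zupezosfi] → [zpezosfi]
  1 Intervocalic Voicing: no change — [zpezosfi]
  result: [zpezosfi]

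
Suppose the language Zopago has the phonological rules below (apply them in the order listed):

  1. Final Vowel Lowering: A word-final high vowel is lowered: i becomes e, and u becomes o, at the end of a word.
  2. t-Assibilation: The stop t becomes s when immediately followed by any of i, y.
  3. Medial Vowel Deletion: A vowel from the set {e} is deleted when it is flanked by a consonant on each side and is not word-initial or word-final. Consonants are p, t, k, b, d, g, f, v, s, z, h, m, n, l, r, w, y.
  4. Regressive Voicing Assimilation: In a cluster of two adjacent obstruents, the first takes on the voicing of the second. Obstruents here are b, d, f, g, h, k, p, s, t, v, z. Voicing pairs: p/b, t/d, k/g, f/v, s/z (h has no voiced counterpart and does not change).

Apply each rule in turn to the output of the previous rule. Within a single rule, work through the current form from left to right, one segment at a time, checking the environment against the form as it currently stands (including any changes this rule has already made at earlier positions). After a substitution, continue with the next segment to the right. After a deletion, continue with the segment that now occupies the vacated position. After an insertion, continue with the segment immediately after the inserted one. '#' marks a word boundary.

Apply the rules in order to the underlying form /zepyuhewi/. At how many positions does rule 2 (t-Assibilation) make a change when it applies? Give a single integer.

1 Final Vowel Lowering: [zepyuhewi] → [zepyuhewe]
2 t-Assibilation: no change — [zepyuhewe]
3 Medial Vowel Deletion: [zepyuhewe] → [zpyuhwe]
4 Regressive Voicing Assimilation: [zpyuhwe] → [spyuhwe]
Rule 2 changed 0 position(s).

0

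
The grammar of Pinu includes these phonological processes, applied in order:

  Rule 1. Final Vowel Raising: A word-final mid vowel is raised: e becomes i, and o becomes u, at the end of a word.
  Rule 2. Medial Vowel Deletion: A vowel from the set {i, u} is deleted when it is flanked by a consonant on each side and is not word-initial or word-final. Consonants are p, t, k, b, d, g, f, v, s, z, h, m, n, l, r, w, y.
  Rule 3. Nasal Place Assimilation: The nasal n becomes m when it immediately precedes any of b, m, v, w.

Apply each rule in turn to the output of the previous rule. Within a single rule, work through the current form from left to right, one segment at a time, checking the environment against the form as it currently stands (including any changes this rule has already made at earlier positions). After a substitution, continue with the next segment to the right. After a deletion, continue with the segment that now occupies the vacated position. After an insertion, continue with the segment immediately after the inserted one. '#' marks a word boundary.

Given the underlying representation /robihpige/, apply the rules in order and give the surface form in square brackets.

[robhpgi]

Rule 1 Final Vowel Raising: [robihpige] → [robihpigi]
Rule 2 Medial Vowel Deletion: [robihpigi] → [robhpgi]
Rule 3 Nasal Place Assimilation: no change — [robhpgi]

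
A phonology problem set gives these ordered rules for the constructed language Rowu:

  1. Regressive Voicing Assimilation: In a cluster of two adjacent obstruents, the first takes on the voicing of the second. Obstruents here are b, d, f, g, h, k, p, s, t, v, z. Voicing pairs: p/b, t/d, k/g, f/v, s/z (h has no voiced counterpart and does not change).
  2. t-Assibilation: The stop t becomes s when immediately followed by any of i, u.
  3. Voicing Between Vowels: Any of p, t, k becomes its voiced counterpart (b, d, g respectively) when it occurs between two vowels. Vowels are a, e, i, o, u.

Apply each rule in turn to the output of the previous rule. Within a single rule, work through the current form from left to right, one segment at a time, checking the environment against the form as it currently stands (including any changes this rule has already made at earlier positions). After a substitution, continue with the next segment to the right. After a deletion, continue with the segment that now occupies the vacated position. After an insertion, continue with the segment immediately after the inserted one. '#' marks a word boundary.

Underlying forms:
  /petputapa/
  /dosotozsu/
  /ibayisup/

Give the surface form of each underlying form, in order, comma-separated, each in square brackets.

/petputapa/:
  1 Regressive Voicing Assimilation: no change — [petputapa]
  2 t-Assibilation: no change — [petputapa]
  3 Voicing Between Vowels: [petputapa] → [petpudaba]
/dosotozsu/:
  1 Regressive Voicing Assimilation: [dosotozsu] → [dosotossu]
  2 t-Assibilation: no change — [dosotossu]
  3 Voicing Between Vowels: [dosotossu] → [dosodossu]
/ibayisup/:
  1 Regressive Voicing Assimilation: no change — [ibayisup]
  2 t-Assibilation: no change — [ibayisup]
  3 Voicing Between Vowels: no change — [ibayisup]

[petpudaba], [dosodossu], [ibayisup]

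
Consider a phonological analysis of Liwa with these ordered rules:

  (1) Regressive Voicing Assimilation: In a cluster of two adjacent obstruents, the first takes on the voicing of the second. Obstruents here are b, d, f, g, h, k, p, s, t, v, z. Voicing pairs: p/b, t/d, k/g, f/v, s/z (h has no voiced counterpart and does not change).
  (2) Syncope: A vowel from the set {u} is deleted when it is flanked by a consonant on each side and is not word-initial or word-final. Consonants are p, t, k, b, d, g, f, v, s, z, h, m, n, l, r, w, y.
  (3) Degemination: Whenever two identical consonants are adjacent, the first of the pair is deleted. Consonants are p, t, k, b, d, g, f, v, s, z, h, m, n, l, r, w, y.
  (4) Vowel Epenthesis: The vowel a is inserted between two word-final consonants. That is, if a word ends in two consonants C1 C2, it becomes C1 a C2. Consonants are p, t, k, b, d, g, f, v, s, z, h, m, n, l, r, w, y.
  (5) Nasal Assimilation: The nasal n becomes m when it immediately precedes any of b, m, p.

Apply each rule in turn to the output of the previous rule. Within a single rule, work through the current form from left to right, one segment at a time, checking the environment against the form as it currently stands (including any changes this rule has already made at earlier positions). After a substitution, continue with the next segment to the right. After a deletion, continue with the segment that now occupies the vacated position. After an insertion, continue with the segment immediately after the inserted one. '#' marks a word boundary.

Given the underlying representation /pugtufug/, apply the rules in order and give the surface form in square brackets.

(1) Regressive Voicing Assimilation: [pugtufug] → [puktufug]
(2) Syncope: [puktufug] → [pktfg]
(3) Degemination: no change — [pktfg]
(4) Vowel Epenthesis: [pktfg] → [pktfag]
(5) Nasal Assimilation: no change — [pktfag]

[pktfag]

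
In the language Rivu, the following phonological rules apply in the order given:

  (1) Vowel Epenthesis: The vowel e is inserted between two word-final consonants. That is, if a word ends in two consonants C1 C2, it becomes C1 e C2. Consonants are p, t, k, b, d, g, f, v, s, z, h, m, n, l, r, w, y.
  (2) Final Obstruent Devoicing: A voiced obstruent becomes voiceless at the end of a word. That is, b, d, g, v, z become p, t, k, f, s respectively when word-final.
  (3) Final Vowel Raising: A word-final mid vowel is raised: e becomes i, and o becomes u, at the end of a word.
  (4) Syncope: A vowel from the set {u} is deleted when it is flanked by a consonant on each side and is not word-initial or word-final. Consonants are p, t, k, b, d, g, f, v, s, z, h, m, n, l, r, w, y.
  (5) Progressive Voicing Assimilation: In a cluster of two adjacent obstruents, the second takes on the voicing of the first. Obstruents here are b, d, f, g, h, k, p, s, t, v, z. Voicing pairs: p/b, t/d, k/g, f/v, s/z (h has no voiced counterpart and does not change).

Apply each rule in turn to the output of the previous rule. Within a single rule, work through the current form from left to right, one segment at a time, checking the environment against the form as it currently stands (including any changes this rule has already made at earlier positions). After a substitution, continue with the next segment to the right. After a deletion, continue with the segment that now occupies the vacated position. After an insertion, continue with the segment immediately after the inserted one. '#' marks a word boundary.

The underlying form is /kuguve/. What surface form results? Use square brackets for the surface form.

(1) Vowel Epenthesis: no change — [kuguve]
(2) Final Obstruent Devoicing: no change — [kuguve]
(3) Final Vowel Raising: [kuguve] → [kuguvi]
(4) Syncope: [kuguvi] → [kgvi]
(5) Progressive Voicing Assimilation: [kgvi] → [kkfi]

[kkfi]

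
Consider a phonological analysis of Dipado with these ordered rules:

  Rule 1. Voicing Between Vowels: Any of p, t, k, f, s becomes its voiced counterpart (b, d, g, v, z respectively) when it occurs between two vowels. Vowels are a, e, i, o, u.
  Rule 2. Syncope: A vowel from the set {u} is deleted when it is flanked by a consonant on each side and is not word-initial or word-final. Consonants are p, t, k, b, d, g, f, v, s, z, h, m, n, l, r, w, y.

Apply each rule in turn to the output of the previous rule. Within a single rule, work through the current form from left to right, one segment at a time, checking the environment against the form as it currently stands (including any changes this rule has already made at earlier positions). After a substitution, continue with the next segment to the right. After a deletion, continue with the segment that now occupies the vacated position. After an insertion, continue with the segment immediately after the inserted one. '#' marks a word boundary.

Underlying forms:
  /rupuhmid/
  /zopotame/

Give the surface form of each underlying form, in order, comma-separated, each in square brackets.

/rupuhmid/:
  Rule 1 Voicing Between Vowels: [rupuhmid] → [rubuhmid]
  Rule 2 Syncope: [rubuhmid] → [rbhmid]
/zopotame/:
  Rule 1 Voicing Between Vowels: [zopotame] → [zobodame]
  Rule 2 Syncope: no change — [zobodame]

[rbhmid], [zobodame]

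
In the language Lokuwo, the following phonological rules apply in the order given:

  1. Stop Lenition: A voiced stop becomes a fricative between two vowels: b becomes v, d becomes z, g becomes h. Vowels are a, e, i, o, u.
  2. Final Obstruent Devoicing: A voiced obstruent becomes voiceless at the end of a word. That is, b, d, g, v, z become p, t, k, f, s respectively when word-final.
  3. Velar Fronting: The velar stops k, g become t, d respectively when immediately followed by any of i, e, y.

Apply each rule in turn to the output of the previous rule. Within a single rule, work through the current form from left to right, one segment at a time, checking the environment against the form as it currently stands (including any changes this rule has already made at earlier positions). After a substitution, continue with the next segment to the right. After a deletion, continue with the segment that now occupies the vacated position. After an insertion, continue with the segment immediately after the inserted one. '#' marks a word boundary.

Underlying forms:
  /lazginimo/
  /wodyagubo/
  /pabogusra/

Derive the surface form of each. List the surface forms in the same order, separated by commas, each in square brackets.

[lazdinimo], [wodyahuvo], [pavohusra]

/lazginimo/:
  1 Stop Lenition: no change — [lazginimo]
  2 Final Obstruent Devoicing: no change — [lazginimo]
  3 Velar Fronting: [lazginimo] → [lazdinimo]
/wodyagubo/:
  1 Stop Lenition: [wodyagubo] → [wodyahuvo]
  2 Final Obstruent Devoicing: no change — [wodyahuvo]
  3 Velar Fronting: no change — [wodyahuvo]
/pabogusra/:
  1 Stop Lenition: [pabogusra] → [pavohusra]
  2 Final Obstruent Devoicing: no change — [pavohusra]
  3 Velar Fronting: no change — [pavohusra]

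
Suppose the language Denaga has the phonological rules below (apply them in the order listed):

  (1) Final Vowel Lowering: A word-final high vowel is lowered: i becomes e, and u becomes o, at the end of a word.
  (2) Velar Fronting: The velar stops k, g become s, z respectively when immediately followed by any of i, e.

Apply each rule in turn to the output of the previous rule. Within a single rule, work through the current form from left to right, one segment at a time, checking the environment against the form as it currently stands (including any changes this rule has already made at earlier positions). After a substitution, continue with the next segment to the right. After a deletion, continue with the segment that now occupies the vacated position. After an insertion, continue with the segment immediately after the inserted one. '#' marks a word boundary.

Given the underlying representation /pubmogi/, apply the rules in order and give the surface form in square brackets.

(1) Final Vowel Lowering: [pubmogi] → [pubmoge]
(2) Velar Fronting: [pubmoge] → [pubmoze]

[pubmoze]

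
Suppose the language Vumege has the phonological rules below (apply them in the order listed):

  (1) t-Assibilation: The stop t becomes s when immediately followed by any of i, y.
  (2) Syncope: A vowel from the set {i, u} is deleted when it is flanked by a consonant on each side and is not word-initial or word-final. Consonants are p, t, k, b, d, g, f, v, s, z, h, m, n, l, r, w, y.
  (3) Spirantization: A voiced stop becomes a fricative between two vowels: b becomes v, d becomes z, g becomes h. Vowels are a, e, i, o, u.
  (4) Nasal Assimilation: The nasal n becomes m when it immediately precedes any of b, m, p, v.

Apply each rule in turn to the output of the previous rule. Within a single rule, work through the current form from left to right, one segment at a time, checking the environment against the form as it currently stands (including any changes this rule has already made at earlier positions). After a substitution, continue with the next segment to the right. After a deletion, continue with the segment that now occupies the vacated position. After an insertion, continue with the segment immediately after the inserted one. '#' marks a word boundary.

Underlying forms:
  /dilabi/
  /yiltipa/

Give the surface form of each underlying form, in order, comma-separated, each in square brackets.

/dilabi/:
  (1) t-Assibilation: no change — [dilabi]
  (2) Syncope: [dilabi] → [dlabi]
  (3) Spirantization: [dlabi] → [dlavi]
  (4) Nasal Assimilation: no change — [dlavi]
/yiltipa/:
  (1) t-Assibilation: [yiltipa] → [yilsipa]
  (2) Syncope: [yilsipa] → [ylspa]
  (3) Spirantization: no change — [ylspa]
  (4) Nasal Assimilation: no change — [ylspa]

[dlavi], [ylspa]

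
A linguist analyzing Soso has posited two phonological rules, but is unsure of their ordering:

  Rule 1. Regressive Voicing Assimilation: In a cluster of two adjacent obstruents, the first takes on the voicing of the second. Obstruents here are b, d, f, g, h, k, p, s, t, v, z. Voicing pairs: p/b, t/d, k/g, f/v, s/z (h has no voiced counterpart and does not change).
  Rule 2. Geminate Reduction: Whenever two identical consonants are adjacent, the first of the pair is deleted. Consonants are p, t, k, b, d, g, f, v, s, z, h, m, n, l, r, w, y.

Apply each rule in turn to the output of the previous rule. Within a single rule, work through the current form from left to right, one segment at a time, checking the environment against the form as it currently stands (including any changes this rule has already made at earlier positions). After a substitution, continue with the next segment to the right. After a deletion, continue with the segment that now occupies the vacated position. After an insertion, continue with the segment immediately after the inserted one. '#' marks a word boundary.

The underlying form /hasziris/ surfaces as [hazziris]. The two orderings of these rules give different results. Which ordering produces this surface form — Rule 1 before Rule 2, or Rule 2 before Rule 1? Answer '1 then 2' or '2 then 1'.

2 then 1

Order 1 then 2:
  1 Regressive Voicing Assimilation: [hasziris] → [hazziris]
  2 Geminate Reduction: [hazziris] → [haziris]
  result: [haziris]
Order 2 then 1:
  2 Geminate Reduction: no change — [hasziris]
  1 Regressive Voicing Assimilation: [hasziris] → [hazziris]
  result: [hazziris]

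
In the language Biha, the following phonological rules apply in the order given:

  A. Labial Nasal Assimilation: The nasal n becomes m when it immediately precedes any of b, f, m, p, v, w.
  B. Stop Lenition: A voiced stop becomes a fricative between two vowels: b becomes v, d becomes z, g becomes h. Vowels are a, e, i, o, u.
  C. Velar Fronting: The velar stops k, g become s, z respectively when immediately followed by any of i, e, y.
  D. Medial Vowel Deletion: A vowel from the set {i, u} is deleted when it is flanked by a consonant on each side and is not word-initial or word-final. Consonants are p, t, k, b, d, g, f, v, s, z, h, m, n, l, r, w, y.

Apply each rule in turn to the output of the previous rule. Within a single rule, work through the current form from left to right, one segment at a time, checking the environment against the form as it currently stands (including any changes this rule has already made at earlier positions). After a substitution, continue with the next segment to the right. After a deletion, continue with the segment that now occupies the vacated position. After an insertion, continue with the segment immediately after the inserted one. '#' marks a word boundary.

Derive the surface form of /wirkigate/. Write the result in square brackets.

[wrshate]

A Labial Nasal Assimilation: no change — [wirkigate]
B Stop Lenition: [wirkigate] → [wirkihate]
C Velar Fronting: [wirkihate] → [wirsihate]
D Medial Vowel Deletion: [wirsihate] → [wrshate]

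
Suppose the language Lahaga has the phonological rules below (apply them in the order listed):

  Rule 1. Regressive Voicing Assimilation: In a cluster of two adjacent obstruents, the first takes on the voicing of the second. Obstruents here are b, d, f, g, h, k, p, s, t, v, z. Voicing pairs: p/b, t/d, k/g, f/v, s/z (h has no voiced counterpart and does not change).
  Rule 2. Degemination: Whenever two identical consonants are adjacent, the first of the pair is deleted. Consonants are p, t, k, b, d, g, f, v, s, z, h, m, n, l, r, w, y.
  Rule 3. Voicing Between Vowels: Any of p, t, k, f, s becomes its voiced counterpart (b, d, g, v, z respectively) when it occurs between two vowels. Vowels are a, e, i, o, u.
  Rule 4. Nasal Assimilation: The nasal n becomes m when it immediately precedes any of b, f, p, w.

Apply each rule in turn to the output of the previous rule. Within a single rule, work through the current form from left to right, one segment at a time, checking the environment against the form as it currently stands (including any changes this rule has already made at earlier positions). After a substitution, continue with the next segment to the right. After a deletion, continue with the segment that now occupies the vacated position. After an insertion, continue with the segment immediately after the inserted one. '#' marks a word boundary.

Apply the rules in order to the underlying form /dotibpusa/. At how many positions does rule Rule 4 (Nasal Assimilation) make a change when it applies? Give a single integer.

Rule 1 Regressive Voicing Assimilation: [dotibpusa] → [dotippusa]
Rule 2 Degemination: [dotippusa] → [dotipusa]
Rule 3 Voicing Between Vowels: [dotipusa] → [dodibuza]
Rule 4 Nasal Assimilation: no change — [dodibuza]
Rule Rule 4 changed 0 position(s).

0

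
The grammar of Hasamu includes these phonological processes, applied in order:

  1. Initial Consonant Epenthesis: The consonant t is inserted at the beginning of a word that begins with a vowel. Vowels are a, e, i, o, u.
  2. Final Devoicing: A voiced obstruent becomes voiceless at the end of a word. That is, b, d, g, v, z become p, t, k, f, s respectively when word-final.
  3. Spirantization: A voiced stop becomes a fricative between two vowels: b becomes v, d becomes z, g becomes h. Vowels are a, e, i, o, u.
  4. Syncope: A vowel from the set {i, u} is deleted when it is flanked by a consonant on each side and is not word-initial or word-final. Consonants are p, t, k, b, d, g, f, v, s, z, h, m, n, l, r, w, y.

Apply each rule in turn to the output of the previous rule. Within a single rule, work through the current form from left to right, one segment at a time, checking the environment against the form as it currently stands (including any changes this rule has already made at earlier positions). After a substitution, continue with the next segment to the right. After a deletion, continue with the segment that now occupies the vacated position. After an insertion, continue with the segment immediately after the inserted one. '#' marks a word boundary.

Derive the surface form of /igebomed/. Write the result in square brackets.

1 Initial Consonant Epenthesis: [igebomed] → [tigebomed]
2 Final Devoicing: [tigebomed] → [tigebomet]
3 Spirantization: [tigebomet] → [tihevomet]
4 Syncope: [tihevomet] → [thevomet]

[thevomet]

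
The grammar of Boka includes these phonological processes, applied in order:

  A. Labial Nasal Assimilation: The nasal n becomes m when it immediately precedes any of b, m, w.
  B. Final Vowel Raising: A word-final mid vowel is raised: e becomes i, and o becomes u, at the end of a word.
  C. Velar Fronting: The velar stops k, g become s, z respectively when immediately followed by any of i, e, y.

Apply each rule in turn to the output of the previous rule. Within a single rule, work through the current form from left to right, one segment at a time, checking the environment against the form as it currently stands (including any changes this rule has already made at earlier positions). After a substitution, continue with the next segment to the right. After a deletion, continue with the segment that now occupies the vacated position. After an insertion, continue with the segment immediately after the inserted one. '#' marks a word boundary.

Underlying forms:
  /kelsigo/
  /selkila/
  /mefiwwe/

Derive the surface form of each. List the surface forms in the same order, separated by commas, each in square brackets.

[selsigu], [selsila], [mefiwwi]

/kelsigo/:
  A Labial Nasal Assimilation: no change — [kelsigo]
  B Final Vowel Raising: [kelsigo] → [kelsigu]
  C Velar Fronting: [kelsigu] → [selsigu]
/selkila/:
  A Labial Nasal Assimilation: no change — [selkila]
  B Final Vowel Raising: no change — [selkila]
  C Velar Fronting: [selkila] → [selsila]
/mefiwwe/:
  A Labial Nasal Assimilation: no change — [mefiwwe]
  B Final Vowel Raising: [mefiwwe] → [mefiwwi]
  C Velar Fronting: no change — [mefiwwi]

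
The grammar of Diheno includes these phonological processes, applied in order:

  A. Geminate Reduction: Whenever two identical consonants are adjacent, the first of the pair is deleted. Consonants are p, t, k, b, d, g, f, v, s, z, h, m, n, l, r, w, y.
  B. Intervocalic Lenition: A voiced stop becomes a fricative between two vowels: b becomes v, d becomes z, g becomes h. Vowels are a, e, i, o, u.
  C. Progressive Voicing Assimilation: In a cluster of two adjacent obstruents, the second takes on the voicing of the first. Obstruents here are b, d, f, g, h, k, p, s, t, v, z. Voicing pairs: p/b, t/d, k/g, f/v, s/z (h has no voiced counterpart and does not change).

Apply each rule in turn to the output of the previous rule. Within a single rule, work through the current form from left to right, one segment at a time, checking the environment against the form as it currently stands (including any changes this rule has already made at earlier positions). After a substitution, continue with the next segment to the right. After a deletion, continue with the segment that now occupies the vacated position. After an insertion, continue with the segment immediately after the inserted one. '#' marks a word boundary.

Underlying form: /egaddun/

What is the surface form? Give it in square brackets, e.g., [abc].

A Geminate Reduction: [egaddun] → [egadun]
B Intervocalic Lenition: [egadun] → [ehazun]
C Progressive Voicing Assimilation: no change — [ehazun]

[ehazun]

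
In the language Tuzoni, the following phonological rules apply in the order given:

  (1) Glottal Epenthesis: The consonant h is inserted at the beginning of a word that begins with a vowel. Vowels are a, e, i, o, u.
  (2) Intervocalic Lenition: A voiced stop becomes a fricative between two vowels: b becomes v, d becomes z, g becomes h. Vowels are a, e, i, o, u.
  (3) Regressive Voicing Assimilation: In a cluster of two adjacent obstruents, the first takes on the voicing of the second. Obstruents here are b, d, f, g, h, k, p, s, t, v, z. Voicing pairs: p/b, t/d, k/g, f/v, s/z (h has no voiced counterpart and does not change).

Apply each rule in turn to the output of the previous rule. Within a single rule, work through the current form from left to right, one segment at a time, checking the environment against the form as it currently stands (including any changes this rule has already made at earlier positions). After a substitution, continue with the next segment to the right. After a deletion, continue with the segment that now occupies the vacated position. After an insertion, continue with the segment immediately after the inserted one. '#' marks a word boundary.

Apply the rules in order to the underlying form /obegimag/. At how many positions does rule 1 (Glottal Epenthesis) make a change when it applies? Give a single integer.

1

(1) Glottal Epenthesis: [obegimag] → [hobegimag]
(2) Intervocalic Lenition: [hobegimag] → [hovehimag]
(3) Regressive Voicing Assimilation: no change — [hovehimag]
Rule 1 changed 1 position(s).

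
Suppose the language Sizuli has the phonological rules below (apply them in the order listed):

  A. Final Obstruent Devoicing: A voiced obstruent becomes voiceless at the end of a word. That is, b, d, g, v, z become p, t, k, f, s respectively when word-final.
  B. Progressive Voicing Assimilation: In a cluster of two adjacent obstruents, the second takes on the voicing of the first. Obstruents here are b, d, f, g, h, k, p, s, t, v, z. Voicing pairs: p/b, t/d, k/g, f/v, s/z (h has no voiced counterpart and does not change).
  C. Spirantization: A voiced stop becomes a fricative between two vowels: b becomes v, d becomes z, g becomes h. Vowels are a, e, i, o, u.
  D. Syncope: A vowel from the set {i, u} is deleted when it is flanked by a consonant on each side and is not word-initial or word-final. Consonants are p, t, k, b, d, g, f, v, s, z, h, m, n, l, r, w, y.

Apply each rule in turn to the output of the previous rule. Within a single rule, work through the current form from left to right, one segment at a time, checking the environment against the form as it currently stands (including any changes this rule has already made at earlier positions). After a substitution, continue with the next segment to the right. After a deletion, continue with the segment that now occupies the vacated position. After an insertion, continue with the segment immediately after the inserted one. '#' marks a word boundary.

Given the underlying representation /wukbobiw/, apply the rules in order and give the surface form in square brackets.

A Final Obstruent Devoicing: no change — [wukbobiw]
B Progressive Voicing Assimilation: [wukbobiw] → [wukpobiw]
C Spirantization: [wukpobiw] → [wukpoviw]
D Syncope: [wukpoviw] → [wkpovw]

[wkpovw]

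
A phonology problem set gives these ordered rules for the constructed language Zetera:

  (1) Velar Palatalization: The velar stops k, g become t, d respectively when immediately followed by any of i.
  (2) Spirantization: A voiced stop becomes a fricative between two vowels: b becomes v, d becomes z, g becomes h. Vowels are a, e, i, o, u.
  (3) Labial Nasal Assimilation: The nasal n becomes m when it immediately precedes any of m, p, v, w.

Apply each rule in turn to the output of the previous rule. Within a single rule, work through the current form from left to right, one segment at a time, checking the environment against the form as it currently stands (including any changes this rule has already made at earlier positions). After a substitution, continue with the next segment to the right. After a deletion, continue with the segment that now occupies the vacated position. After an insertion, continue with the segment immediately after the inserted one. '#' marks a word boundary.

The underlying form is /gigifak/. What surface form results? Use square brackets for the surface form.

[dizifak]

(1) Velar Palatalization: [gigifak] → [didifak]
(2) Spirantization: [didifak] → [dizifak]
(3) Labial Nasal Assimilation: no change — [dizifak]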